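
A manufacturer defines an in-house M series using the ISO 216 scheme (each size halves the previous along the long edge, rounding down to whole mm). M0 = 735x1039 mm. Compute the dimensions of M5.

129 × 183 mm

M1: ⌊1039/2⌋ × 735 = 519 × 735 mm
M2: ⌊735/2⌋ × 519 = 367 × 519 mm
M3: ⌊519/2⌋ × 367 = 259 × 367 mm
M4: ⌊367/2⌋ × 259 = 183 × 259 mm
M5: ⌊259/2⌋ × 183 = 129 × 183 mm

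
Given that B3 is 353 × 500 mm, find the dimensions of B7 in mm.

88 × 125 mm

B4: ⌊500/2⌋ × 353 = 250 × 353 mm
B5: ⌊353/2⌋ × 250 = 176 × 250 mm
B6: ⌊250/2⌋ × 176 = 125 × 176 mm
B7: ⌊176/2⌋ × 125 = 88 × 125 mm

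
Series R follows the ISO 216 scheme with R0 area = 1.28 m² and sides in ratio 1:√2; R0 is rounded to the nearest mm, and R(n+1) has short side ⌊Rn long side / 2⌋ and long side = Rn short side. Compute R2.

475 × 672 mm

Let R0's short side be w mm. w · w√2 = 1.28 m² = 1,280,000 mm², so w ≈ 951.4 mm and w√2 ≈ 1345.4 mm → R0 = 951 × 1345 mm.
R1: ⌊1345/2⌋ × 951 = 672 × 951 mm
R2: ⌊951/2⌋ × 672 = 475 × 672 mm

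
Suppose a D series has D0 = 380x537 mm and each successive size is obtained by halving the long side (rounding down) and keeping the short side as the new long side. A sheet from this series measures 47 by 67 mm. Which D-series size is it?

D0: 380 × 537 mm
D1: 268 × 380 mm
D2: 190 × 268 mm
D3: 134 × 190 mm
D4: 95 × 134 mm
D5: 67 × 95 mm
D6: 47 × 67 mm
D7: 33 × 47 mm
→ matches D6.

D6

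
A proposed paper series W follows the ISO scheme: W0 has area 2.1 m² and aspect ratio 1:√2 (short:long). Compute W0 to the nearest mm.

1219 × 1723 mm

Let the short side be w mm. Then w · w√2 = 2.1 m² = 2,100,000 mm².
w² = 2,100,000/√2, so w ≈ 1218.6 mm; long side = w√2 ≈ 1723.3 mm.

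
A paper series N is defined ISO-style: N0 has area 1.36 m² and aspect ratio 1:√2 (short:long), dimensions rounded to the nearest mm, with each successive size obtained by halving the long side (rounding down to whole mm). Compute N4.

Let N0's short side be w mm. w · w√2 = 1.36 m² = 1,360,000 mm², so w ≈ 980.6 mm and w√2 ≈ 1386.8 mm → N0 = 981 × 1387 mm.
N1: ⌊1387/2⌋ × 981 = 693 × 981 mm
N2: ⌊981/2⌋ × 693 = 490 × 693 mm
N3: ⌊693/2⌋ × 490 = 346 × 490 mm
N4: ⌊490/2⌋ × 346 = 245 × 346 mm

245 × 346 mm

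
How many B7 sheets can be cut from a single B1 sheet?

Each ISO step halves the sheet: 1 × B1 → 2 × B2 → 4 × B3 → 8 × B4 → …
From B1 to B7 is 6 halving steps: 2^6 = 64.

64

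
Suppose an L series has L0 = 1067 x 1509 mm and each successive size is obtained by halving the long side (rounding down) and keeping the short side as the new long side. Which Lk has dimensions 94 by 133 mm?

L0: 1067 × 1509 mm
L1: 754 × 1067 mm
L2: 533 × 754 mm
L3: 377 × 533 mm
L4: 266 × 377 mm
L5: 188 × 266 mm
L6: 133 × 188 mm
L7: 94 × 133 mm
L8: 66 × 94 mm
→ matches L7.

L7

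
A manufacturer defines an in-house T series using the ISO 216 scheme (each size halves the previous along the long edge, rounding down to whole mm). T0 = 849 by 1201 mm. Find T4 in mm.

T1: ⌊1201/2⌋ × 849 = 600 × 849 mm
T2: ⌊849/2⌋ × 600 = 424 × 600 mm
T3: ⌊600/2⌋ × 424 = 300 × 424 mm
T4: ⌊424/2⌋ × 300 = 212 × 300 mm

212 × 300 mm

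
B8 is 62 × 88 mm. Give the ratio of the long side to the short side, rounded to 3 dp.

88 / 62 = 1.419
ISO 216 targets √2 ≈ 1.414; the +0.005 deviation is from mm rounding.

1.419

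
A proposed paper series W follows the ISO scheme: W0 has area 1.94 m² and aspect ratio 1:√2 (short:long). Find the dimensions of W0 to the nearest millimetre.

1171 × 1656 mm

Let the short side be w mm. Then w · w√2 = 1.94 m² = 1,940,000 mm².
w² = 1,940,000/√2, so w ≈ 1171.2 mm; long side = w√2 ≈ 1656.4 mm.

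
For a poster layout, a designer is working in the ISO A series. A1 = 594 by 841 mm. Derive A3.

A2: ⌊841/2⌋ × 594 = 420 × 594 mm
A3: ⌊594/2⌋ × 420 = 297 × 420 mm

297 × 420 mm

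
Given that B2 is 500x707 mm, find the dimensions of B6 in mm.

B3: ⌊707/2⌋ × 500 = 353 × 500 mm
B4: ⌊500/2⌋ × 353 = 250 × 353 mm
B5: ⌊353/2⌋ × 250 = 176 × 250 mm
B6: ⌊250/2⌋ × 176 = 125 × 176 mm

125 × 176 mm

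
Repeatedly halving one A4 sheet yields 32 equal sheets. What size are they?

32 = 2^5, so 5 halving steps.
A4 → A5 → … → A9 after 5 steps.

A9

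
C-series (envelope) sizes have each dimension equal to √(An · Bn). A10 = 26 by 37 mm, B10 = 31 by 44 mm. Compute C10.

28 × 40 mm

Short side: √(26 · 31) = √806 ≈ 28.4 → 28 mm
Long side: √(37 · 44) = √1628 ≈ 40.3 → 40 mm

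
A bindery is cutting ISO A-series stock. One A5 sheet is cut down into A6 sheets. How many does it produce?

A5 = 148 × 210 mm; A6 = 105 × 148 mm.
Each halving step doubles the count; 1 step from A5 to A6.
2^1 = 2.

2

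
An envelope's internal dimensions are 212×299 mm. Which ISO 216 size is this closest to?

Aspect ratio 299/212 ≈ 1.410 — close to the ISO √2 ≈ 1.414.
In the A-series (A0 area = 1 m²): A4 = 210 × 297 mm.
Off by 4 mm total — nearest standard size.

A4 (210 × 297 mm)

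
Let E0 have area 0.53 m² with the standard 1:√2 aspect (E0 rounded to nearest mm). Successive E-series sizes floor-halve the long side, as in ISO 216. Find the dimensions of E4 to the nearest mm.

153 × 216 mm

Let E0's short side be w mm. w · w√2 = 0.53 m² = 530,000 mm², so w ≈ 612.2 mm and w√2 ≈ 865.8 mm → E0 = 612 × 866 mm.
E1: ⌊866/2⌋ × 612 = 433 × 612 mm
E2: ⌊612/2⌋ × 433 = 306 × 433 mm
E3: ⌊433/2⌋ × 306 = 216 × 306 mm
E4: ⌊306/2⌋ × 216 = 153 × 216 mm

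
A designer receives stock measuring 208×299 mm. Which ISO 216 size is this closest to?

A4 (210 × 297 mm)

Aspect ratio 299/208 ≈ 1.438 (ISO target is √2 ≈ 1.414).
In the A-series (A0 area = 1 m²): A4 = 210 × 297 mm.
Off by 4 mm total — nearest standard size.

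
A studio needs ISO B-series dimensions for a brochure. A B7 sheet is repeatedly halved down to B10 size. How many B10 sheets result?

B7 = 88 × 125 mm; B10 = 31 × 44 mm.
Each halving step doubles the count; 3 steps from B7 to B10.
2^3 = 8.

8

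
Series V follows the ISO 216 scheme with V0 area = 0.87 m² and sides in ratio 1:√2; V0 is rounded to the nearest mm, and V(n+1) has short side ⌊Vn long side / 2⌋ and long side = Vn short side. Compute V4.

Let V0's short side be w mm. w · w√2 = 0.87 m² = 870,000 mm², so w ≈ 784.3 mm and w√2 ≈ 1109.2 mm → V0 = 784 × 1109 mm.
V1: ⌊1109/2⌋ × 784 = 554 × 784 mm
V2: ⌊784/2⌋ × 554 = 392 × 554 mm
V3: ⌊554/2⌋ × 392 = 277 × 392 mm
V4: ⌊392/2⌋ × 277 = 196 × 277 mm

196 × 277 mm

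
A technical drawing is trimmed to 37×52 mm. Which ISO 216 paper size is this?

A9 (37 × 52 mm)

Aspect ratio 52/37 ≈ 1.405 — close to the ISO √2 ≈ 1.414.
In the A-series (A0 area = 1 m²): A9 = 37 × 52 mm.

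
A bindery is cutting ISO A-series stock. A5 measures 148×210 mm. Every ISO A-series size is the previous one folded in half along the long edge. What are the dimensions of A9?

37 × 52 mm

A6: ⌊210/2⌋ × 148 = 105 × 148 mm
A7: ⌊148/2⌋ × 105 = 74 × 105 mm
A8: ⌊105/2⌋ × 74 = 52 × 74 mm
A9: ⌊74/2⌋ × 52 = 37 × 52 mm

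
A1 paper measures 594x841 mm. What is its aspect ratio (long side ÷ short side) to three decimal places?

1.416

841 / 594 = 1.416
ISO 216 targets √2 ≈ 1.414; the +0.002 deviation is from mm rounding.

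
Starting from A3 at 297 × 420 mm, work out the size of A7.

A4: ⌊420/2⌋ × 297 = 210 × 297 mm
A5: ⌊297/2⌋ × 210 = 148 × 210 mm
A6: ⌊210/2⌋ × 148 = 105 × 148 mm
A7: ⌊148/2⌋ × 105 = 74 × 105 mm

74 × 105 mm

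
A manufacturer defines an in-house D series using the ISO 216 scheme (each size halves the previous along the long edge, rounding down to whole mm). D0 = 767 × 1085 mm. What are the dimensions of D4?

D1: ⌊1085/2⌋ × 767 = 542 × 767 mm
D2: ⌊767/2⌋ × 542 = 383 × 542 mm
D3: ⌊542/2⌋ × 383 = 271 × 383 mm
D4: ⌊383/2⌋ × 271 = 191 × 271 mm

191 × 271 mm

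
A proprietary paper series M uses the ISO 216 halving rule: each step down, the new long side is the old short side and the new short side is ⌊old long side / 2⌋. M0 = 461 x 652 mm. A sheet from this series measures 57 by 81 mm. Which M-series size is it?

M0: 461 × 652 mm
M1: 326 × 461 mm
M2: 230 × 326 mm
M3: 163 × 230 mm
M4: 115 × 163 mm
M5: 81 × 115 mm
M6: 57 × 81 mm
M7: 40 × 57 mm
→ matches M6.

M6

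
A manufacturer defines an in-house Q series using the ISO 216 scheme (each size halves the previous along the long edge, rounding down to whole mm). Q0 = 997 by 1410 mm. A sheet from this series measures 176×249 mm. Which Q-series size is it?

Q0: 997 × 1410 mm
Q1: 705 × 997 mm
Q2: 498 × 705 mm
Q3: 352 × 498 mm
Q4: 249 × 352 mm
Q5: 176 × 249 mm
Q6: 124 × 176 mm
→ matches Q5.

Q5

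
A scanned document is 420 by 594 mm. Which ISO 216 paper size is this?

Aspect ratio 594/420 ≈ 1.414 — close to the ISO √2 ≈ 1.414.
In the A-series (A0 area = 1 m²): A2 = 420 × 594 mm.

A2 (420 × 594 mm)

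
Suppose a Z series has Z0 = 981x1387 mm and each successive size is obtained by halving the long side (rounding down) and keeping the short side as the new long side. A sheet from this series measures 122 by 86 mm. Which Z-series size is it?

Z0: 981 × 1387 mm
Z1: 693 × 981 mm
Z2: 490 × 693 mm
Z3: 346 × 490 mm
Z4: 245 × 346 mm
Z5: 173 × 245 mm
Z6: 122 × 173 mm
Z7: 86 × 122 mm
Z8: 61 × 86 mm
→ matches Z7.

Z7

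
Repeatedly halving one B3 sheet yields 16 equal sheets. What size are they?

16 = 2^4, so 4 halving steps.
B3 → B4 → … → B7 after 4 steps.

B7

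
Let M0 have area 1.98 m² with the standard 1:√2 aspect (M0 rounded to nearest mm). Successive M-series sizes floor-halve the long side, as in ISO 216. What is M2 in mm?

591 × 836 mm

Let M0's short side be w mm. w · w√2 = 1.98 m² = 1,980,000 mm², so w ≈ 1183.2 mm and w√2 ≈ 1673.4 mm → M0 = 1183 × 1673 mm.
M1: ⌊1673/2⌋ × 1183 = 836 × 1183 mm
M2: ⌊1183/2⌋ × 836 = 591 × 836 mm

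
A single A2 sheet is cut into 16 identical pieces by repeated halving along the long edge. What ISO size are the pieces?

A6

16 = 2^4, so 4 halving steps.
A2 → A3 → … → A6 after 4 steps.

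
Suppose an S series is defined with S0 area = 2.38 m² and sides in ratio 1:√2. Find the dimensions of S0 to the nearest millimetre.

1297 × 1835 mm

Let the short side be w mm. Then w · w√2 = 2.38 m² = 2,380,000 mm².
w² = 2,380,000/√2, so w ≈ 1297.3 mm; long side = w√2 ≈ 1834.6 mm.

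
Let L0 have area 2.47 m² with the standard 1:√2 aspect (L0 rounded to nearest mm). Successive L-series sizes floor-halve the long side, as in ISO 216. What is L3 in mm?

Let L0's short side be w mm. w · w√2 = 2.47 m² = 2,470,000 mm², so w ≈ 1321.6 mm and w√2 ≈ 1869.0 mm → L0 = 1322 × 1869 mm.
L1: ⌊1869/2⌋ × 1322 = 934 × 1322 mm
L2: ⌊1322/2⌋ × 934 = 661 × 934 mm
L3: ⌊934/2⌋ × 661 = 467 × 661 mm

467 × 661 mm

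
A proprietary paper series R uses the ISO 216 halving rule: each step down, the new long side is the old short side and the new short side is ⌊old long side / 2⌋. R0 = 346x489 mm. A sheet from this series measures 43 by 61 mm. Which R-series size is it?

R6

R0: 346 × 489 mm
R1: 244 × 346 mm
R2: 173 × 244 mm
R3: 122 × 173 mm
R4: 86 × 122 mm
R5: 61 × 86 mm
R6: 43 × 61 mm
R7: 30 × 43 mm
→ matches R6.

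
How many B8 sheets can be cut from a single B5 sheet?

B5 = 176 × 250 mm; B8 = 62 × 88 mm.
Each halving step doubles the count; 3 steps from B5 to B8.
2^3 = 8.

8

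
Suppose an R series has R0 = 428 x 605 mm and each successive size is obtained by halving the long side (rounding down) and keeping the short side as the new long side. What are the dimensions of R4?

107 × 151 mm

R1: ⌊605/2⌋ × 428 = 302 × 428 mm
R2: ⌊428/2⌋ × 302 = 214 × 302 mm
R3: ⌊302/2⌋ × 214 = 151 × 214 mm
R4: ⌊214/2⌋ × 151 = 107 × 151 mm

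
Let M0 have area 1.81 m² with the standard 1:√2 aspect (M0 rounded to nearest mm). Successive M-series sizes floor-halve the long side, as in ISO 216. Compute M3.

Let M0's short side be w mm. w · w√2 = 1.81 m² = 1,810,000 mm², so w ≈ 1131.3 mm and w√2 ≈ 1599.9 mm → M0 = 1131 × 1600 mm.
M1: ⌊1600/2⌋ × 1131 = 800 × 1131 mm
M2: ⌊1131/2⌋ × 800 = 565 × 800 mm
M3: ⌊800/2⌋ × 565 = 400 × 565 mm

400 × 565 mm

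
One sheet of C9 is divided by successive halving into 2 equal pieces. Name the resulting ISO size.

C10

2 = 2^1, so 1 halving step.
C9 → C10 → … → C10 after 1 step.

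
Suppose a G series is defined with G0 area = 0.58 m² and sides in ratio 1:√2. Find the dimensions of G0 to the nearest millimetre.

Let the short side be w mm. Then w · w√2 = 0.58 m² = 580,000 mm².
w² = 580,000/√2, so w ≈ 640.4 mm; long side = w√2 ≈ 905.7 mm.

640 × 906 mm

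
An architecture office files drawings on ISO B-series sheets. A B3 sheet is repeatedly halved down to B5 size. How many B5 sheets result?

4

Each ISO step halves the sheet: 1 × B3 → 2 × B4 → 4 × B5
From B3 to B5 is 2 halving steps: 2^2 = 4.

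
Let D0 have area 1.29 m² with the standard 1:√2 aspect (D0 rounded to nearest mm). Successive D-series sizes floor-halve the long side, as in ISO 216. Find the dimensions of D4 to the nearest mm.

238 × 337 mm

Let D0's short side be w mm. w · w√2 = 1.29 m² = 1,290,000 mm², so w ≈ 955.1 mm and w√2 ≈ 1350.7 mm → D0 = 955 × 1351 mm.
D1: ⌊1351/2⌋ × 955 = 675 × 955 mm
D2: ⌊955/2⌋ × 675 = 477 × 675 mm
D3: ⌊675/2⌋ × 477 = 337 × 477 mm
D4: ⌊477/2⌋ × 337 = 238 × 337 mm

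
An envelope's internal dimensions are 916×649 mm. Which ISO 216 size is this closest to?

C1 (648 × 917 mm)

Aspect ratio 916/649 ≈ 1.411 — close to the ISO √2 ≈ 1.414.
In the C-series (envelope sizes, between A and B): C1 = 648 × 917 mm.
Off by 2 mm total — nearest standard size.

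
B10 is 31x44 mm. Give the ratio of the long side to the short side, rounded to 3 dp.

44 / 31 = 1.419
ISO 216 targets √2 ≈ 1.414; the +0.005 deviation is from mm rounding.

1.419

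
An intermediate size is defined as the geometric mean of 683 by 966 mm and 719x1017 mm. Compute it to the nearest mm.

701 × 991 mm

Short side: √(683 · 719) = √491077 ≈ 700.8 → 701 mm
Long side: √(966 · 1017) = √982422 ≈ 991.2 → 991 mm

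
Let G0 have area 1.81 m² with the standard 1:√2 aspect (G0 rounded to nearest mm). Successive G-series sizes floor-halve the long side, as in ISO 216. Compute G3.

400 × 565 mm

Let G0's short side be w mm. w · w√2 = 1.81 m² = 1,810,000 mm², so w ≈ 1131.3 mm and w√2 ≈ 1599.9 mm → G0 = 1131 × 1600 mm.
G1: ⌊1600/2⌋ × 1131 = 800 × 1131 mm
G2: ⌊1131/2⌋ × 800 = 565 × 800 mm
G3: ⌊800/2⌋ × 565 = 400 × 565 mm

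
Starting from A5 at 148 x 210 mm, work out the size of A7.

74 × 105 mm

A6: ⌊210/2⌋ × 148 = 105 × 148 mm
A7: ⌊148/2⌋ × 105 = 74 × 105 mm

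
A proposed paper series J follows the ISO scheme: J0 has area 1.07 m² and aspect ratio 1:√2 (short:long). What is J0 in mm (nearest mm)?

Let the short side be w mm. Then w · w√2 = 1.07 m² = 1,070,000 mm².
w² = 1,070,000/√2, so w ≈ 869.8 mm; long side = w√2 ≈ 1230.1 mm.

870 × 1230 mm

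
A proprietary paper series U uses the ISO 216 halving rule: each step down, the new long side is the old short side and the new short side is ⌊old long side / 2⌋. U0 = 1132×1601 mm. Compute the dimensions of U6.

U1: ⌊1601/2⌋ × 1132 = 800 × 1132 mm
U2: ⌊1132/2⌋ × 800 = 566 × 800 mm
U3: ⌊800/2⌋ × 566 = 400 × 566 mm
U4: ⌊566/2⌋ × 400 = 283 × 400 mm
U5: ⌊400/2⌋ × 283 = 200 × 283 mm
U6: ⌊283/2⌋ × 200 = 141 × 200 mm

141 × 200 mm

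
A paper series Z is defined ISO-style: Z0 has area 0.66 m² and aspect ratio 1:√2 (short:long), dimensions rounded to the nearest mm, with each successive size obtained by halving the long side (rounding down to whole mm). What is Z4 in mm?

170 × 241 mm

Let Z0's short side be w mm. w · w√2 = 0.66 m² = 660,000 mm², so w ≈ 683.1 mm and w√2 ≈ 966.1 mm → Z0 = 683 × 966 mm.
Z1: ⌊966/2⌋ × 683 = 483 × 683 mm
Z2: ⌊683/2⌋ × 483 = 341 × 483 mm
Z3: ⌊483/2⌋ × 341 = 241 × 341 mm
Z4: ⌊341/2⌋ × 241 = 170 × 241 mm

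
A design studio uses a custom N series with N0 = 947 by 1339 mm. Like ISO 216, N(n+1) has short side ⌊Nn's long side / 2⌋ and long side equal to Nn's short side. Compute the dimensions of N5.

N1: ⌊1339/2⌋ × 947 = 669 × 947 mm
N2: ⌊947/2⌋ × 669 = 473 × 669 mm
N3: ⌊669/2⌋ × 473 = 334 × 473 mm
N4: ⌊473/2⌋ × 334 = 236 × 334 mm
N5: ⌊334/2⌋ × 236 = 167 × 236 mm

167 × 236 mm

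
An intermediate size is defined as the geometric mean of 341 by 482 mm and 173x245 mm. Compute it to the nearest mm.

Short side: √(341 · 173) = √58993 ≈ 242.9 → 243 mm
Long side: √(482 · 245) = √118090 ≈ 343.6 → 344 mm

243 × 344 mm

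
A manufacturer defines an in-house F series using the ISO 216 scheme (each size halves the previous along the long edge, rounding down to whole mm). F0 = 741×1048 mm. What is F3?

F1: ⌊1048/2⌋ × 741 = 524 × 741 mm
F2: ⌊741/2⌋ × 524 = 370 × 524 mm
F3: ⌊524/2⌋ × 370 = 262 × 370 mm

262 × 370 mm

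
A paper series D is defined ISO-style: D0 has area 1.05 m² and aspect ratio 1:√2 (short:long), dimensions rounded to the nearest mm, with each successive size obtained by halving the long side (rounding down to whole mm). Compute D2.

Let D0's short side be w mm. w · w√2 = 1.05 m² = 1,050,000 mm², so w ≈ 861.7 mm and w√2 ≈ 1218.6 mm → D0 = 862 × 1219 mm.
D1: ⌊1219/2⌋ × 862 = 609 × 862 mm
D2: ⌊862/2⌋ × 609 = 431 × 609 mm

431 × 609 mm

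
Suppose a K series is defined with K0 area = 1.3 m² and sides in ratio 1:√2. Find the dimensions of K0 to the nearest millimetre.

Let the short side be w mm. Then w · w√2 = 1.3 m² = 1,300,000 mm².
w² = 1,300,000/√2, so w ≈ 958.8 mm; long side = w√2 ≈ 1355.9 mm.

959 × 1356 mm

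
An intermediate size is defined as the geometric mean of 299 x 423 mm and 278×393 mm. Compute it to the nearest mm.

Short side: √(299 · 278) = √83122 ≈ 288.3 → 288 mm
Long side: √(423 · 393) = √166239 ≈ 407.7 → 408 mm

288 × 408 mm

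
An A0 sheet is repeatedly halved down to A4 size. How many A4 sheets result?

16

Each ISO step halves the sheet: 1 × A0 → 2 × A1 → 4 × A2 → 8 × A3 → …
From A0 to A4 is 4 halving steps: 2^4 = 16.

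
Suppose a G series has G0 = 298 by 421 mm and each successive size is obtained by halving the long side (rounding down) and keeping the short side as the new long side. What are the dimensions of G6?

G1 = 210 × 298 mm (from G0 by 1 halving).
G2: ⌊298/2⌋ × 210 = 149 × 210 mm
G3: ⌊210/2⌋ × 149 = 105 × 149 mm
G4: ⌊149/2⌋ × 105 = 74 × 105 mm
G5: ⌊105/2⌋ × 74 = 52 × 74 mm
G6: ⌊74/2⌋ × 52 = 37 × 52 mm

37 × 52 mm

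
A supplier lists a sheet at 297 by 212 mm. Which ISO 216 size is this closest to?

Aspect ratio 297/212 ≈ 1.401 — close to the ISO √2 ≈ 1.414.
In the A-series (A0 area = 1 m²): A4 = 210 × 297 mm.
Off by 2 mm total — nearest standard size.

A4 (210 × 297 mm)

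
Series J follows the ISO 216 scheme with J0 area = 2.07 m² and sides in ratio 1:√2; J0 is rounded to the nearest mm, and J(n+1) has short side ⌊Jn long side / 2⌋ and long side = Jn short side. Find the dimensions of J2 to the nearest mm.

Let J0's short side be w mm. w · w√2 = 2.07 m² = 2,070,000 mm², so w ≈ 1209.8 mm and w√2 ≈ 1711.0 mm → J0 = 1210 × 1711 mm.
J1: ⌊1711/2⌋ × 1210 = 855 × 1210 mm
J2: ⌊1210/2⌋ × 855 = 605 × 855 mm

605 × 855 mm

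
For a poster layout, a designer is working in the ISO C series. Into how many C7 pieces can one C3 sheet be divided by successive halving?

16

Each ISO step halves the sheet: 1 × C3 → 2 × C4 → 4 × C5 → 8 × C6 → …
From C3 to C7 is 4 halving steps: 2^4 = 16.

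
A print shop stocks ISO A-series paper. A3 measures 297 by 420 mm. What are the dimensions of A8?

52 × 74 mm

A4: ⌊420/2⌋ × 297 = 210 × 297 mm
A5: ⌊297/2⌋ × 210 = 148 × 210 mm
A6: ⌊210/2⌋ × 148 = 105 × 148 mm
A7: ⌊148/2⌋ × 105 = 74 × 105 mm
A8: ⌊105/2⌋ × 74 = 52 × 74 mm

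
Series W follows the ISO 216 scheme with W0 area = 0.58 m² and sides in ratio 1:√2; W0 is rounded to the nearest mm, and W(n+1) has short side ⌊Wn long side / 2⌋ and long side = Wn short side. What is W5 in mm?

Let W0's short side be w mm. w · w√2 = 0.58 m² = 580,000 mm², so w ≈ 640.4 mm and w√2 ≈ 905.7 mm → W0 = 640 × 906 mm.
W1: ⌊906/2⌋ × 640 = 453 × 640 mm
W2: ⌊640/2⌋ × 453 = 320 × 453 mm
W3: ⌊453/2⌋ × 320 = 226 × 320 mm
W4: ⌊320/2⌋ × 226 = 160 × 226 mm
W5: ⌊226/2⌋ × 160 = 113 × 160 mm

113 × 160 mm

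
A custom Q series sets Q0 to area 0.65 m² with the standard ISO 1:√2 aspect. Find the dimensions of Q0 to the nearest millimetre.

678 × 959 mm

Let the short side be w mm. Then w · w√2 = 0.65 m² = 650,000 mm².
w² = 650,000/√2, so w ≈ 678.0 mm; long side = w√2 ≈ 958.8 mm.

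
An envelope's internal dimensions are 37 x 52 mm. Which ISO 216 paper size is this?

A9 (37 × 52 mm)

Aspect ratio 52/37 ≈ 1.405 — close to the ISO √2 ≈ 1.414.
In the A-series (A0 area = 1 m²): A9 = 37 × 52 mm.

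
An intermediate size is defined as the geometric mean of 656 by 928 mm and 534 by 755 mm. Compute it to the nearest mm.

Short side: √(656 · 534) = √350304 ≈ 591.9 → 592 mm
Long side: √(928 · 755) = √700640 ≈ 837.0 → 837 mm

592 × 837 mm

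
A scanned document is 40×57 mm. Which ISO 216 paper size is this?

C9 (40 × 57 mm)

Aspect ratio 57/40 ≈ 1.425 — close to the ISO √2 ≈ 1.414.
In the C-series (envelope sizes, between A and B): C9 = 40 × 57 mm.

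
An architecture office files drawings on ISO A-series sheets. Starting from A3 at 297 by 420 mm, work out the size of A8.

A4: ⌊420/2⌋ × 297 = 210 × 297 mm
A5: ⌊297/2⌋ × 210 = 148 × 210 mm
A6: ⌊210/2⌋ × 148 = 105 × 148 mm
A7: ⌊148/2⌋ × 105 = 74 × 105 mm
A8: ⌊105/2⌋ × 74 = 52 × 74 mm

52 × 74 mm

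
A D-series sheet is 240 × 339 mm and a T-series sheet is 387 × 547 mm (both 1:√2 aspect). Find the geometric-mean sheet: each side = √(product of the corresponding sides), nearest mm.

Short side: √(240 · 387) = √92880 ≈ 304.8 → 305 mm
Long side: √(339 · 547) = √185433 ≈ 430.6 → 431 mm

305 × 431 mm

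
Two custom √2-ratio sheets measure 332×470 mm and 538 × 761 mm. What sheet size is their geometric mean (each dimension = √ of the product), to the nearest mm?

Short side: √(332 · 538) = √178616 ≈ 422.6 → 423 mm
Long side: √(470 · 761) = √357670 ≈ 598.1 → 598 mm

423 × 598 mm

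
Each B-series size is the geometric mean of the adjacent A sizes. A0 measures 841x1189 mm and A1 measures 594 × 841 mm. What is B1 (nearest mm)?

707 × 1000 mm

Short side: √(841 · 594) = √499554 ≈ 706.8 → 707 mm
Long side: √(1189 · 841) = √999949 ≈ 1000.0 → 1000 mm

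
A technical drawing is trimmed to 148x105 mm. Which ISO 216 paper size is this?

A6 (105 × 148 mm)

Aspect ratio 148/105 ≈ 1.410 — close to the ISO √2 ≈ 1.414.
In the A-series (A0 area = 1 m²): A6 = 105 × 148 mm.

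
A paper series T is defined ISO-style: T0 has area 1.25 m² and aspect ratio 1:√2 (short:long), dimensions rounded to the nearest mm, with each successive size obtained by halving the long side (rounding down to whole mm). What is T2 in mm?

Let T0's short side be w mm. w · w√2 = 1.25 m² = 1,250,000 mm², so w ≈ 940.2 mm and w√2 ≈ 1329.6 mm → T0 = 940 × 1330 mm.
T1: ⌊1330/2⌋ × 940 = 665 × 940 mm
T2: ⌊940/2⌋ × 665 = 470 × 665 mm

470 × 665 mm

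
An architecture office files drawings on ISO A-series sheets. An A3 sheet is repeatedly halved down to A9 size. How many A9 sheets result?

64

Each ISO step halves the sheet: 1 × A3 → 2 × A4 → 4 × A5 → 8 × A6 → …
From A3 to A9 is 6 halving steps: 2^6 = 64.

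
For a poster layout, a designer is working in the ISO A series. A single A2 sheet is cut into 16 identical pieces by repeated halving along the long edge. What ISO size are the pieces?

A6

16 = 2^4, so 4 halving steps.
A2 → A3 → … → A6 after 4 steps.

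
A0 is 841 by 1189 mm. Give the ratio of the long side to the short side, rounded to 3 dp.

1.414

1189 / 841 = 1.414
Matches √2 ≈ 1.414 — the ISO 216 defining ratio.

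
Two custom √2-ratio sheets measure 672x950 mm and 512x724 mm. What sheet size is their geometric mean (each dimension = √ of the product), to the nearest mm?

587 × 829 mm

Short side: √(672 · 512) = √344064 ≈ 586.6 → 587 mm
Long side: √(950 · 724) = √687800 ≈ 829.3 → 829 mm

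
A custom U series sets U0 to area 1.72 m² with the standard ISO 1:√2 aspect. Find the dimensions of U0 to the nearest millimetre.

Let the short side be w mm. Then w · w√2 = 1.72 m² = 1,720,000 mm².
w² = 1,720,000/√2, so w ≈ 1102.8 mm; long side = w√2 ≈ 1559.6 mm.

1103 × 1560 mm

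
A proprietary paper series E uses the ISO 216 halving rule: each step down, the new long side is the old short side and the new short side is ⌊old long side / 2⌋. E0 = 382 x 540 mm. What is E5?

E1: ⌊540/2⌋ × 382 = 270 × 382 mm
E2: ⌊382/2⌋ × 270 = 191 × 270 mm
E3: ⌊270/2⌋ × 191 = 135 × 191 mm
E4: ⌊191/2⌋ × 135 = 95 × 135 mm
E5: ⌊135/2⌋ × 95 = 67 × 95 mm

67 × 95 mm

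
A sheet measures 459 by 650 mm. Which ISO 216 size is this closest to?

Aspect ratio 650/459 ≈ 1.416 — close to the ISO √2 ≈ 1.414.
In the C-series (envelope sizes, between A and B): C2 = 458 × 648 mm.
Off by 3 mm total — nearest standard size.

C2 (458 × 648 mm)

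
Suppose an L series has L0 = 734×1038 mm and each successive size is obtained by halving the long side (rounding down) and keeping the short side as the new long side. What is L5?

129 × 183 mm

L1: ⌊1038/2⌋ × 734 = 519 × 734 mm
L2: ⌊734/2⌋ × 519 = 367 × 519 mm
L3: ⌊519/2⌋ × 367 = 259 × 367 mm
L4: ⌊367/2⌋ × 259 = 183 × 259 mm
L5: ⌊259/2⌋ × 183 = 129 × 183 mm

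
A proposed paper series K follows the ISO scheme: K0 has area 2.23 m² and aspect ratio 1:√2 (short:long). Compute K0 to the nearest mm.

Let the short side be w mm. Then w · w√2 = 2.23 m² = 2,230,000 mm².
w² = 2,230,000/√2, so w ≈ 1255.7 mm; long side = w√2 ≈ 1775.9 mm.

1256 × 1776 mm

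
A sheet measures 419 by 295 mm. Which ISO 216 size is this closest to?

A3 (297 × 420 mm)

Aspect ratio 419/295 ≈ 1.420 — close to the ISO √2 ≈ 1.414.
In the A-series (A0 area = 1 m²): A3 = 297 × 420 mm.
Off by 3 mm total — nearest standard size.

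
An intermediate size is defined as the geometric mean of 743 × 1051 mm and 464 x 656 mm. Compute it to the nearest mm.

Short side: √(743 · 464) = √344752 ≈ 587.2 → 587 mm
Long side: √(1051 · 656) = √689456 ≈ 830.3 → 830 mm

587 × 830 mm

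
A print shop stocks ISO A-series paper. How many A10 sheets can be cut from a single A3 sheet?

128

Each ISO step halves the sheet: 1 × A3 → 2 × A4 → 4 × A5 → 8 × A6 → …
From A3 to A10 is 7 halving steps: 2^7 = 128.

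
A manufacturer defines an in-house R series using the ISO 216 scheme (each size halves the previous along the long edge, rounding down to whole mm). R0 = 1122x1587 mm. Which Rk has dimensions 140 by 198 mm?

R0: 1122 × 1587 mm
R1: 793 × 1122 mm
R2: 561 × 793 mm
R3: 396 × 561 mm
R4: 280 × 396 mm
R5: 198 × 280 mm
R6: 140 × 198 mm
R7: 99 × 140 mm
→ matches R6.

R6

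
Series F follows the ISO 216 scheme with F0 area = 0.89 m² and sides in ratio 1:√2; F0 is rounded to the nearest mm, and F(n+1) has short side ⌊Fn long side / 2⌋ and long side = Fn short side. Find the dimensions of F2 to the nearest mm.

Let F0's short side be w mm. w · w√2 = 0.89 m² = 890,000 mm², so w ≈ 793.3 mm and w√2 ≈ 1121.9 mm → F0 = 793 × 1122 mm.
F1: ⌊1122/2⌋ × 793 = 561 × 793 mm
F2: ⌊793/2⌋ × 561 = 396 × 561 mm

396 × 561 mm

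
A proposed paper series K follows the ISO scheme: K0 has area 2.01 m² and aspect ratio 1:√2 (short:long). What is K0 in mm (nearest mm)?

1192 × 1686 mm

Let the short side be w mm. Then w · w√2 = 2.01 m² = 2,010,000 mm².
w² = 2,010,000/√2, so w ≈ 1192.2 mm; long side = w√2 ≈ 1686.0 mm.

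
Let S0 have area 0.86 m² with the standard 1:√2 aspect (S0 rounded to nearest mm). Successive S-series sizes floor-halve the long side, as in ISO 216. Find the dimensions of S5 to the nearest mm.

137 × 195 mm

Let S0's short side be w mm. w · w√2 = 0.86 m² = 860,000 mm², so w ≈ 779.8 mm and w√2 ≈ 1102.8 mm → S0 = 780 × 1103 mm.
S1: ⌊1103/2⌋ × 780 = 551 × 780 mm
S2: ⌊780/2⌋ × 551 = 390 × 551 mm
S3: ⌊551/2⌋ × 390 = 275 × 390 mm
S4: ⌊390/2⌋ × 275 = 195 × 275 mm
S5: ⌊275/2⌋ × 195 = 137 × 195 mm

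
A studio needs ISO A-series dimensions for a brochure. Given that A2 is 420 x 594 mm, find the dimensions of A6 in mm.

105 × 148 mm

A3: ⌊594/2⌋ × 420 = 297 × 420 mm
A4: ⌊420/2⌋ × 297 = 210 × 297 mm
A5: ⌊297/2⌋ × 210 = 148 × 210 mm
A6: ⌊210/2⌋ × 148 = 105 × 148 mm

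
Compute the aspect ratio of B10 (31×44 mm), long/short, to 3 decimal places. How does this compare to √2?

1.419

44 / 31 = 1.419
ISO 216 targets √2 ≈ 1.414; the +0.005 deviation is from mm rounding.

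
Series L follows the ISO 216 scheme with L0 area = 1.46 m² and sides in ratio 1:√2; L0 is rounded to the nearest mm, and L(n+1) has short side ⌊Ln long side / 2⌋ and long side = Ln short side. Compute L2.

Let L0's short side be w mm. w · w√2 = 1.46 m² = 1,460,000 mm², so w ≈ 1016.1 mm and w√2 ≈ 1436.9 mm → L0 = 1016 × 1437 mm.
L1: ⌊1437/2⌋ × 1016 = 718 × 1016 mm
L2: ⌊1016/2⌋ × 718 = 508 × 718 mm

508 × 718 mm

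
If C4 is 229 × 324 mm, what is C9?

40 × 57 mm

C5: ⌊324/2⌋ × 229 = 162 × 229 mm
C6: ⌊229/2⌋ × 162 = 114 × 162 mm
C7: ⌊162/2⌋ × 114 = 81 × 114 mm
C8: ⌊114/2⌋ × 81 = 57 × 81 mm
C9: ⌊81/2⌋ × 57 = 40 × 57 mm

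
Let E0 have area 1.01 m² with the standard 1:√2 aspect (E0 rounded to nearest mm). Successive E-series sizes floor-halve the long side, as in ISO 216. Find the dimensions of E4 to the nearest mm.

Let E0's short side be w mm. w · w√2 = 1.01 m² = 1,010,000 mm², so w ≈ 845.1 mm and w√2 ≈ 1195.1 mm → E0 = 845 × 1195 mm.
E1: ⌊1195/2⌋ × 845 = 597 × 845 mm
E2: ⌊845/2⌋ × 597 = 422 × 597 mm
E3: ⌊597/2⌋ × 422 = 298 × 422 mm
E4: ⌊422/2⌋ × 298 = 211 × 298 mm

211 × 298 mm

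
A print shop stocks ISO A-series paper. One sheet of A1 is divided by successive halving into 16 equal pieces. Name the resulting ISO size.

A5

16 = 2^4, so 4 halving steps.
A1 → A2 → … → A5 after 4 steps.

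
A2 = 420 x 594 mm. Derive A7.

A3: ⌊594/2⌋ × 420 = 297 × 420 mm
A4: ⌊420/2⌋ × 297 = 210 × 297 mm
A5: ⌊297/2⌋ × 210 = 148 × 210 mm
A6: ⌊210/2⌋ × 148 = 105 × 148 mm
A7: ⌊148/2⌋ × 105 = 74 × 105 mm

74 × 105 mm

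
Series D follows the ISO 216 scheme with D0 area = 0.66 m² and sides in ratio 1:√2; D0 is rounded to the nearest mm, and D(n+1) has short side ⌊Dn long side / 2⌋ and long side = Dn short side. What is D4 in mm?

170 × 241 mm

Let D0's short side be w mm. w · w√2 = 0.66 m² = 660,000 mm², so w ≈ 683.1 mm and w√2 ≈ 966.1 mm → D0 = 683 × 966 mm.
D1: ⌊966/2⌋ × 683 = 483 × 683 mm
D2: ⌊683/2⌋ × 483 = 341 × 483 mm
D3: ⌊483/2⌋ × 341 = 241 × 341 mm
D4: ⌊341/2⌋ × 241 = 170 × 241 mm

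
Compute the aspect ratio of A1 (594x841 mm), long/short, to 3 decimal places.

841 / 594 = 1.416
ISO 216 targets √2 ≈ 1.414; the +0.002 deviation is from mm rounding.

1.416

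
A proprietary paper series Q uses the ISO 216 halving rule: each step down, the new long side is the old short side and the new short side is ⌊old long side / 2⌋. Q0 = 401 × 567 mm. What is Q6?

50 × 70 mm

Q1: ⌊567/2⌋ × 401 = 283 × 401 mm
Q2: ⌊401/2⌋ × 283 = 200 × 283 mm
Q3: ⌊283/2⌋ × 200 = 141 × 200 mm
Q4: ⌊200/2⌋ × 141 = 100 × 141 mm
Q5: ⌊141/2⌋ × 100 = 70 × 100 mm
Q6: ⌊100/2⌋ × 70 = 50 × 70 mm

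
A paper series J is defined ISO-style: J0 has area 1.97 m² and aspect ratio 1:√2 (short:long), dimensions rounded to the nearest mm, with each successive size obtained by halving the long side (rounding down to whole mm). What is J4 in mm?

295 × 417 mm

Let J0's short side be w mm. w · w√2 = 1.97 m² = 1,970,000 mm², so w ≈ 1180.3 mm and w√2 ≈ 1669.1 mm → J0 = 1180 × 1669 mm.
J1: ⌊1669/2⌋ × 1180 = 834 × 1180 mm
J2: ⌊1180/2⌋ × 834 = 590 × 834 mm
J3: ⌊834/2⌋ × 590 = 417 × 590 mm
J4: ⌊590/2⌋ × 417 = 295 × 417 mm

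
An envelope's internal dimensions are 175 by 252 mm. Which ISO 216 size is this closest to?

Aspect ratio 252/175 ≈ 1.440 (ISO target is √2 ≈ 1.414).
In the B-series (B0 = 1000 × 1414 mm): B5 = 176 × 250 mm.
Off by 3 mm total — nearest standard size.

B5 (176 × 250 mm)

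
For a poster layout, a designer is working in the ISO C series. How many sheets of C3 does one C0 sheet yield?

Each ISO step halves the sheet: 1 × C0 → 2 × C1 → 4 × C2 → 8 × C3
From C0 to C3 is 3 halving steps: 2^3 = 8.

8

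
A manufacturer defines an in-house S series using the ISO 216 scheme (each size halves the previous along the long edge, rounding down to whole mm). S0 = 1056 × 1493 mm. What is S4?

264 × 373 mm

S1 = 746 × 1056 mm (from S0 by 1 halving).
S2: ⌊1056/2⌋ × 746 = 528 × 746 mm
S3: ⌊746/2⌋ × 528 = 373 × 528 mm
S4: ⌊528/2⌋ × 373 = 264 × 373 mm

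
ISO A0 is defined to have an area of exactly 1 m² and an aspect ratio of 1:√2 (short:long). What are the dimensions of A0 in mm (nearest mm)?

841 × 1189 mm

Let the short side be w mm. Then the long side is w√2 and w · w√2 = 10⁶ mm².
w² = 10⁶/√2, so w = 1000 / 2^(1/4) ≈ 840.9 mm; long side = 1000 · 2^(1/4) ≈ 1189.2 mm.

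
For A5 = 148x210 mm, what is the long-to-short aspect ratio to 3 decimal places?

210 / 148 = 1.419
ISO 216 targets √2 ≈ 1.414; the +0.005 deviation is from mm rounding.

1.419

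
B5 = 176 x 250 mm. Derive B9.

44 × 62 mm

B6: ⌊250/2⌋ × 176 = 125 × 176 mm
B7: ⌊176/2⌋ × 125 = 88 × 125 mm
B8: ⌊125/2⌋ × 88 = 62 × 88 mm
B9: ⌊88/2⌋ × 62 = 44 × 62 mm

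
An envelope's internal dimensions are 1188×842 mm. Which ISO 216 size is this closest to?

Aspect ratio 1188/842 ≈ 1.411 — close to the ISO √2 ≈ 1.414.
In the A-series (A0 area = 1 m²): A0 = 841 × 1189 mm.
Off by 2 mm total — nearest standard size.

A0 (841 × 1189 mm)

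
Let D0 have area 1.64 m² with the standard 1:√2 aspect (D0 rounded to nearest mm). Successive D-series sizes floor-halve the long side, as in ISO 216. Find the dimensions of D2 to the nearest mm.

538 × 761 mm

Let D0's short side be w mm. w · w√2 = 1.64 m² = 1,640,000 mm², so w ≈ 1076.9 mm and w√2 ≈ 1522.9 mm → D0 = 1077 × 1523 mm.
D1: ⌊1523/2⌋ × 1077 = 761 × 1077 mm
D2: ⌊1077/2⌋ × 761 = 538 × 761 mm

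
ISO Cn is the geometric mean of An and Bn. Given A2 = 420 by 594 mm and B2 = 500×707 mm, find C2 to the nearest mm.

458 × 648 mm

Short side: √(420 · 500) = √210000 ≈ 458.3 → 458 mm
Long side: √(594 · 707) = √419958 ≈ 648.0 → 648 mm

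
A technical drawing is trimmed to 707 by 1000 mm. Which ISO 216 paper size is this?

B1 (707 × 1000 mm)

Aspect ratio 1000/707 ≈ 1.414 — close to the ISO √2 ≈ 1.414.
In the B-series (B0 = 1000 × 1414 mm): B1 = 707 × 1000 mm.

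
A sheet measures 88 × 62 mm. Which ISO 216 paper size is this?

B8 (62 × 88 mm)

Aspect ratio 88/62 ≈ 1.419 — close to the ISO √2 ≈ 1.414.
In the B-series (B0 = 1000 × 1414 mm): B8 = 62 × 88 mm.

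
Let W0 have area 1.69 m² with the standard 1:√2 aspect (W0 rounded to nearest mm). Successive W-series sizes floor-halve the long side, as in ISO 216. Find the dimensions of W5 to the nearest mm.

Let W0's short side be w mm. w · w√2 = 1.69 m² = 1,690,000 mm², so w ≈ 1093.2 mm and w√2 ≈ 1546.0 mm → W0 = 1093 × 1546 mm.
W1: ⌊1546/2⌋ × 1093 = 773 × 1093 mm
W2: ⌊1093/2⌋ × 773 = 546 × 773 mm
W3: ⌊773/2⌋ × 546 = 386 × 546 mm
W4: ⌊546/2⌋ × 386 = 273 × 386 mm
W5: ⌊386/2⌋ × 273 = 193 × 273 mm

193 × 273 mm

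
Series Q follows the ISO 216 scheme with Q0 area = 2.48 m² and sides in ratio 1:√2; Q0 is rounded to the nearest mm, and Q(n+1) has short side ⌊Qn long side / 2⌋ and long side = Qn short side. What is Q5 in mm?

234 × 331 mm

Let Q0's short side be w mm. w · w√2 = 2.48 m² = 2,480,000 mm², so w ≈ 1324.2 mm and w√2 ≈ 1872.8 mm → Q0 = 1324 × 1873 mm.
Q1: ⌊1873/2⌋ × 1324 = 936 × 1324 mm
Q2: ⌊1324/2⌋ × 936 = 662 × 936 mm
Q3: ⌊936/2⌋ × 662 = 468 × 662 mm
Q4: ⌊662/2⌋ × 468 = 331 × 468 mm
Q5: ⌊468/2⌋ × 331 = 234 × 331 mm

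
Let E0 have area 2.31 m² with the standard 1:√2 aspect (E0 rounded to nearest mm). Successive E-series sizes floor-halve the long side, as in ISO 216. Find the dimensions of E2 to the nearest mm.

Let E0's short side be w mm. w · w√2 = 2.31 m² = 2,310,000 mm², so w ≈ 1278.1 mm and w√2 ≈ 1807.4 mm → E0 = 1278 × 1807 mm.
E1: ⌊1807/2⌋ × 1278 = 903 × 1278 mm
E2: ⌊1278/2⌋ × 903 = 639 × 903 mm

639 × 903 mm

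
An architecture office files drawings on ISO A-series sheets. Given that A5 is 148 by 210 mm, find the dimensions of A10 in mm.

26 × 37 mm

A6: ⌊210/2⌋ × 148 = 105 × 148 mm
A7: ⌊148/2⌋ × 105 = 74 × 105 mm
A8: ⌊105/2⌋ × 74 = 52 × 74 mm
A9: ⌊74/2⌋ × 52 = 37 × 52 mm
A10: ⌊52/2⌋ × 37 = 26 × 37 mm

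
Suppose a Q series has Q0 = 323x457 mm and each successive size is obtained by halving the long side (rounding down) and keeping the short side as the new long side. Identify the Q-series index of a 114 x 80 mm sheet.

Q4

Q0: 323 × 457 mm
Q1: 228 × 323 mm
Q2: 161 × 228 mm
Q3: 114 × 161 mm
Q4: 80 × 114 mm
Q5: 57 × 80 mm
→ matches Q4.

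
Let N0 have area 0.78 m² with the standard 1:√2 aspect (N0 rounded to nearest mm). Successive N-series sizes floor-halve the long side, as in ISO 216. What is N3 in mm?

Let N0's short side be w mm. w · w√2 = 0.78 m² = 780,000 mm², so w ≈ 742.7 mm and w√2 ≈ 1050.3 mm → N0 = 743 × 1050 mm.
N1: ⌊1050/2⌋ × 743 = 525 × 743 mm
N2: ⌊743/2⌋ × 525 = 371 × 525 mm
N3: ⌊525/2⌋ × 371 = 262 × 371 mm

262 × 371 mm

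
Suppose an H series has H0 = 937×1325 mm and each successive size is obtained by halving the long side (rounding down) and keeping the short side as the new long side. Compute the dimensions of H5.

165 × 234 mm

H1: ⌊1325/2⌋ × 937 = 662 × 937 mm
H2: ⌊937/2⌋ × 662 = 468 × 662 mm
H3: ⌊662/2⌋ × 468 = 331 × 468 mm
H4: ⌊468/2⌋ × 331 = 234 × 331 mm
H5: ⌊331/2⌋ × 234 = 165 × 234 mm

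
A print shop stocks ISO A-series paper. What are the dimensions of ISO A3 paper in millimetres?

297 × 420 mm

A0 = 841 × 1189 mm (A0 has area 1 m², aspect 1:√2).
A1: ⌊1189/2⌋ × 841 = 594 × 841 mm
A2: ⌊841/2⌋ × 594 = 420 × 594 mm
A3: ⌊594/2⌋ × 420 = 297 × 420 mm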